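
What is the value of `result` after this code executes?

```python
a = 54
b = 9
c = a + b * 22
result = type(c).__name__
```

a is int; b is int; c is int; result = 'int'

'int'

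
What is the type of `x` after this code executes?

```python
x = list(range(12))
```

list(range()) returns list

list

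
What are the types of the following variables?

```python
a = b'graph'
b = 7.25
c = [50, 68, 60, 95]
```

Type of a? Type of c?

a is assigned a bytes literal (b'...' prefix); c is assigned a list literal (square brackets)

bytes, list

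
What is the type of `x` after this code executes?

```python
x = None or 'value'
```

'or' with None returns the other truthy value (str)

str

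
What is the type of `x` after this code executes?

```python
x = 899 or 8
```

'or' returns first truthy value (int)

int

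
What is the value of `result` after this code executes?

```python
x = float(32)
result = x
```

x = 32.0; result = 32.0

32.0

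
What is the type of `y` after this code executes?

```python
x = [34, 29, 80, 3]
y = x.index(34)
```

list.index() returns int

int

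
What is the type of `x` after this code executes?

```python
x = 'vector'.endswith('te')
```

str.endswith() returns bool

bool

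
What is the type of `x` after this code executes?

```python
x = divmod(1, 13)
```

divmod() returns tuple of (quotient, remainder)

tuple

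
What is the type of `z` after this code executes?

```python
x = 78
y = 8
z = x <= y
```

Comparison returns bool

bool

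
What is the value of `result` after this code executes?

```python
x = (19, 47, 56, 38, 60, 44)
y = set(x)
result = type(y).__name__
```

x is tuple; y is set; result = 'set'

'set'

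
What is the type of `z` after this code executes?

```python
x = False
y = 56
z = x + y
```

bool + int = int (bool is subclass of int)

int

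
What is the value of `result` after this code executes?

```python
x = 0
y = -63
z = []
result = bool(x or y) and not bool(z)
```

x = 0; y = -63; z = []; result = True

True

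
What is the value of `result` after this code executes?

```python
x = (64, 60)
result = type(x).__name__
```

x is tuple; result = 'tuple'

'tuple'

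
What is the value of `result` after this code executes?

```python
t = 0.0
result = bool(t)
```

t = 0.0; result = False

False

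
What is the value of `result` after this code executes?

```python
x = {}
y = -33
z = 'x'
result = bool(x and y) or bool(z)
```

x = {}; y = -33; z = 'x'; result = True

True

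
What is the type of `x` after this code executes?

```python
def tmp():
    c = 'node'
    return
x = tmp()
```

Bare return returns None

NoneType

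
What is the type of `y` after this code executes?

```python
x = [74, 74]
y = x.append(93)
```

list.append() returns None (mutates in place)

NoneType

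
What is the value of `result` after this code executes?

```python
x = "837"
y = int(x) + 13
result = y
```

x = '837'; y = 850; result = 850

850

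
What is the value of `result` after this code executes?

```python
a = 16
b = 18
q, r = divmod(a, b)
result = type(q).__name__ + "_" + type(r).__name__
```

a is int; b is int; q is int; r is int; result = 'int_int'

'int_int'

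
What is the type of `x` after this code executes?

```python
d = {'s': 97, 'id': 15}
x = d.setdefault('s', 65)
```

dict.setdefault() returns the (existing or default) value

int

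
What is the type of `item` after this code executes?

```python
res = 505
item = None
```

None has type NoneType

NoneType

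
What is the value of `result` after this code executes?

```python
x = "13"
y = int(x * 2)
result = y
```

x = '13'; y = 1313; result = 1313

1313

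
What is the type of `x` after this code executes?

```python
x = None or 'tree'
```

'or' with None returns the other truthy value (str)

str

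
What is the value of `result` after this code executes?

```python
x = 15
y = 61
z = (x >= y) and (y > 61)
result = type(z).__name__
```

x is int; y is int; z is bool; result = 'bool'

'bool'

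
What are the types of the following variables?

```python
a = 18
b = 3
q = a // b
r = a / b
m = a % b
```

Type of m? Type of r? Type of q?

% of ints returns int; / returns float; // returns int

int, float, int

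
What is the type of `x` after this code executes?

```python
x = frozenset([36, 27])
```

frozenset() returns frozenset

frozenset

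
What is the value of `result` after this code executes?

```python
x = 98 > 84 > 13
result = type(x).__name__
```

x is bool; result = 'bool'

'bool'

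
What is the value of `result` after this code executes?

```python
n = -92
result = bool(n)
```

n = -92; result = True

True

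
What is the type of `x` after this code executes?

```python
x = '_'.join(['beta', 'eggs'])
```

str.join() returns str

str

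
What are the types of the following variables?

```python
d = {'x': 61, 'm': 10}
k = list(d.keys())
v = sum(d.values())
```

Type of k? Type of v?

list() converts to list; sum of ints is int

list, int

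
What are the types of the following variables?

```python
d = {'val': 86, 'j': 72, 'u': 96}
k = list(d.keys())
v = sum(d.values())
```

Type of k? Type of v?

list() converts to list; sum of ints is int

list, int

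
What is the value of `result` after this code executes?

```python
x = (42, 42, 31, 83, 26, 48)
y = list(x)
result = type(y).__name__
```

x is tuple; y is list; result = 'list'

'list'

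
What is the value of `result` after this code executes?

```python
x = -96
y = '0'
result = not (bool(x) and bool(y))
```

x = -96; y = '0'; result = False

False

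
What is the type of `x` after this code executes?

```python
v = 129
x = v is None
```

'is' comparison returns bool

bool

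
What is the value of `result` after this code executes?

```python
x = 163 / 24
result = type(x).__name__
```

x is float; result = 'float'

'float'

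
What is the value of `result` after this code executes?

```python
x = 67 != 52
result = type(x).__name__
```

x is bool; result = 'bool'

'bool'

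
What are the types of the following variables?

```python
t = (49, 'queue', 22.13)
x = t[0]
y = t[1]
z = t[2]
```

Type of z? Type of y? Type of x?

tuple[2] is float; tuple[1] is str; tuple[0] is int

float, str, int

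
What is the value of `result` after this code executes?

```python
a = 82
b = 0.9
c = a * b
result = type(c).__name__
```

a is int; b is float; c is float; result = 'float'

'float'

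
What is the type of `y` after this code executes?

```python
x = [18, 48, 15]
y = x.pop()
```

list.pop() returns the popped element

int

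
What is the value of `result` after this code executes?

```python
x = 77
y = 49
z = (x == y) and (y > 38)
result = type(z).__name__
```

x is int; y is int; z is bool; result = 'bool'

'bool'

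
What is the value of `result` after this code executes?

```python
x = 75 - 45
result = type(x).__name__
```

x is int; result = 'int'

'int'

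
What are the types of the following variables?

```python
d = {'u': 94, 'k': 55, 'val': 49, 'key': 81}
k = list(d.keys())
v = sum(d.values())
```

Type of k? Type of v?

list() converts to list; sum of ints is int

list, int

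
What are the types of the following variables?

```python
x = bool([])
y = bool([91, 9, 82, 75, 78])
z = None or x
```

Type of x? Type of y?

bool() returns bool; bool() returns bool

bool, bool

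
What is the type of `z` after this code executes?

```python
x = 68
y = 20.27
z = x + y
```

int + float = float

float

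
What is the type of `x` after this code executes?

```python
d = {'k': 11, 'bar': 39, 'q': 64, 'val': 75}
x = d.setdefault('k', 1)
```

dict.setdefault() returns the (existing or default) value

int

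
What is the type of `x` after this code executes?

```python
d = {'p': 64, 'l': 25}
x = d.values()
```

.values() returns dict_values view

dict_values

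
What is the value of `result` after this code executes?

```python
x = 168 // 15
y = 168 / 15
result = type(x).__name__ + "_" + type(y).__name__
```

x is int; y is float; result = 'int_float'

'int_float'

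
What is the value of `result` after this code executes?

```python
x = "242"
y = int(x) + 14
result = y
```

x = '242'; y = 256; result = 256

256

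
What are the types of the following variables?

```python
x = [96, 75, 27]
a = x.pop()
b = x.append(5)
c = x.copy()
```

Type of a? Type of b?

pop() returns element; append() returns None

int, NoneType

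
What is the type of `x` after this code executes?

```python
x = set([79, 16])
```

set() constructor returns set

set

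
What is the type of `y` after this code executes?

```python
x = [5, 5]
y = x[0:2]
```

Slicing a list returns a list

list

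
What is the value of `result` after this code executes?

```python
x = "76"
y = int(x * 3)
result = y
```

x = '76'; y = 767676; result = 767676

767676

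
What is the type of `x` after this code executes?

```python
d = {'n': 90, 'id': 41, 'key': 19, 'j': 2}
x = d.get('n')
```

dict.get() returns value type when found

int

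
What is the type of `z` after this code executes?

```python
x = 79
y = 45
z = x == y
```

Equality comparison returns bool

bool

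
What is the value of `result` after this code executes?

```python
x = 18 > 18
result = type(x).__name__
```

x is bool; result = 'bool'

'bool'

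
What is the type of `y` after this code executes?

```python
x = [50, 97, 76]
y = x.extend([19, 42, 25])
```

list.extend() returns None

NoneType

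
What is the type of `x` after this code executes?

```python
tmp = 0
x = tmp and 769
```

'and' returns first falsy value (0 is int)

int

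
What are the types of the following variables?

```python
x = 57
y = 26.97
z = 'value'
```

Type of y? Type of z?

y is assigned a number with a decimal point, so it is a float; z is assigned a quoted string literal, so it is a str

float, str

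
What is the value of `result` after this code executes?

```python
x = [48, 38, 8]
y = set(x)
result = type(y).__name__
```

x is list; y is set; result = 'set'

'set'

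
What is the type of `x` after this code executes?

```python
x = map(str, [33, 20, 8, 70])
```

map() returns a map object

map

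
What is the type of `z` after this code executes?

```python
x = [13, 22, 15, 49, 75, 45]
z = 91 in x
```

'in' operator returns bool

bool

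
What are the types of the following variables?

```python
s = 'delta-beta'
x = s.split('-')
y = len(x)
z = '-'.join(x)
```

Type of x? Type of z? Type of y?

str.split() returns list; str.join() returns str; len() returns int

list, str, int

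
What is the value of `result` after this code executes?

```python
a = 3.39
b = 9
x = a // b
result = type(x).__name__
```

a is float; b is int; x is float; result = 'float'

'float'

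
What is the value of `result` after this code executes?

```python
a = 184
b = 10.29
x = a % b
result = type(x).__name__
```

a is int; b is float; x is float; result = 'float'

'float'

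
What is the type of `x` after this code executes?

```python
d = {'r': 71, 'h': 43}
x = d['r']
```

Accessing dict[str, int] with str key returns int

int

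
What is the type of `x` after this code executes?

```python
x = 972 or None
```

'or' returns first truthy value

int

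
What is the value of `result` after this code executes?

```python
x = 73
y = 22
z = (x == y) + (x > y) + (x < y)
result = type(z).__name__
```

x is int; y is int; z is int; result = 'int'

'int'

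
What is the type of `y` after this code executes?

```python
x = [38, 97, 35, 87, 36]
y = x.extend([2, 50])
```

list.extend() returns None

NoneType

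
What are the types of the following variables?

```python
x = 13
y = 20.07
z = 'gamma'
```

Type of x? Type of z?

x is assigned a bare integer (no decimal point), so it is an int; z is assigned a quoted string literal, so it is a str

int, str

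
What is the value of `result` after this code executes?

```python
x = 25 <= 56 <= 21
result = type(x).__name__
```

x is bool; result = 'bool'

'bool'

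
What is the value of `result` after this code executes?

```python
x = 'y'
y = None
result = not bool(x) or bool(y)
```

x = 'y'; y = None; result = False

False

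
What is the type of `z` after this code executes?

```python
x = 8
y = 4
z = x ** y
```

positive int ** positive int = int

int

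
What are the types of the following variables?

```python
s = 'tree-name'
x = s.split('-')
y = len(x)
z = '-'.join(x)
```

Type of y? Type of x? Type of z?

len() returns int; str.split() returns list; str.join() returns str

int, list, str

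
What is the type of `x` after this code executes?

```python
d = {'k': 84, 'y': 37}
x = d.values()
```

.values() returns dict_values view

dict_values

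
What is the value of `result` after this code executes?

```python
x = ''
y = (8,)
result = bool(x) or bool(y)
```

x = ''; y = (8,); result = True

True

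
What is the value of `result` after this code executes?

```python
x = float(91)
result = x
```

x = 91.0; result = 91.0

91.0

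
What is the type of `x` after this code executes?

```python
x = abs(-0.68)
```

abs() of float returns float

float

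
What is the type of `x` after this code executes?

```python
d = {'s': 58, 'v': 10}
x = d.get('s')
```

dict.get() returns value type when found

int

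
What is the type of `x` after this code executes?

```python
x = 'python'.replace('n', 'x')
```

str.replace() returns str

str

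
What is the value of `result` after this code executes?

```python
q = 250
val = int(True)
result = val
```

q = 250; val = 1; result = 1

1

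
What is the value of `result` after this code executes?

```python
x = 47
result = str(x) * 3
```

x = 47; result = '474747'

'474747'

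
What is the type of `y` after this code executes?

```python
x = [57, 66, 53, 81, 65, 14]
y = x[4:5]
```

Slicing a list returns a list

list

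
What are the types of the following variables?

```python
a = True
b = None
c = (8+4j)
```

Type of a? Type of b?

a is assigned the constant True, which has type bool; b is assigned None, whose type is NoneType

bool, NoneType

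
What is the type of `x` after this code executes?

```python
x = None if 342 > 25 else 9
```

342 > 25 is True, so the if branch is taken

NoneType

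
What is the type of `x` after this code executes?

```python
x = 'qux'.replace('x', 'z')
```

str.replace() returns str

str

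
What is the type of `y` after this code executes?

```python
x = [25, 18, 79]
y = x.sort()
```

list.sort() returns None (mutates in place)

NoneType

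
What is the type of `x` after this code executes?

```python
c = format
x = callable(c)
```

callable() returns bool

bool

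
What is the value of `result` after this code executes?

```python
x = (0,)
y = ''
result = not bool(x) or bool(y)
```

x = (0,); y = ''; result = False

False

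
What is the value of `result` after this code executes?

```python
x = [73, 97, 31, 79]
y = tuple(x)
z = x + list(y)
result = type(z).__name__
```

x is list; y is tuple; z is list; result = 'list'

'list'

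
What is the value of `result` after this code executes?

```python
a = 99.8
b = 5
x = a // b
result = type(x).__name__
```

a is float; b is int; x is float; result = 'float'

'float'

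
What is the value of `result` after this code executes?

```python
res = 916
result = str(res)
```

res = 916; result = '916'

'916'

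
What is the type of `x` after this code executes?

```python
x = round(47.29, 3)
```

round() with decimal places returns float

float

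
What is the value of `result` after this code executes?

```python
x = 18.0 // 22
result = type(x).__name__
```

x is float; result = 'float'

'float'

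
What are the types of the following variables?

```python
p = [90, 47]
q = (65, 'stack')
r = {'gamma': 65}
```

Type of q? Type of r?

q is assigned a tuple (parenthesized, comma-separated values); r is assigned a dict literal ({key: value})

tuple, dict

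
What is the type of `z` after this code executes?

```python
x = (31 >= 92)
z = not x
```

'not' returns bool

bool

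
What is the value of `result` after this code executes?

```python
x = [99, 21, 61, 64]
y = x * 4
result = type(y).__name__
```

x is list; y is list; result = 'list'

'list'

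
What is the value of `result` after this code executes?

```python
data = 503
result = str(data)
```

data = 503; result = '503'

'503'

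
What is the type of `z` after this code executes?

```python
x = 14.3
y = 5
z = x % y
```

float % int = float

float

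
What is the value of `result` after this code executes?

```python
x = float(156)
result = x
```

x = 156.0; result = 156.0

156.0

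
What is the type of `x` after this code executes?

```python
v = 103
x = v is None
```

'is' comparison returns bool

bool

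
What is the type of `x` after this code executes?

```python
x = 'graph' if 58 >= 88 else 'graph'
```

Both branches of conditional are str

str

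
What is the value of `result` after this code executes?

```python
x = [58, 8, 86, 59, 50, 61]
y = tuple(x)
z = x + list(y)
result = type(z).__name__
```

x is list; y is tuple; z is list; result = 'list'

'list'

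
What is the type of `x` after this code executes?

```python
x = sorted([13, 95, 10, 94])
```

sorted() always returns list

list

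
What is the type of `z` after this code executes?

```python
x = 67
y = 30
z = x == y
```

Equality comparison returns bool

bool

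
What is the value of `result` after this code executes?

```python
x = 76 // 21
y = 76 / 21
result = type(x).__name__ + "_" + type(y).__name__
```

x is int; y is float; result = 'int_float'

'int_float'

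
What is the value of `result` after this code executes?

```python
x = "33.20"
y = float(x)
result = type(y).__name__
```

x is str; y is float; result = 'float'

'float'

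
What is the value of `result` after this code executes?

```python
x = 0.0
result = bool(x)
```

x = 0.0; result = False

False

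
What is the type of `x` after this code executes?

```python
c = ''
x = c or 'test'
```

'or' returns first truthy value (str)

str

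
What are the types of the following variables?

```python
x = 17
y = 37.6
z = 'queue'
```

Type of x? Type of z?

x is assigned a bare integer (no decimal point), so it is an int; z is assigned a quoted string literal, so it is a str

int, str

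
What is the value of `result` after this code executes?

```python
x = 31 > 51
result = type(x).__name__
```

x is bool; result = 'bool'

'bool'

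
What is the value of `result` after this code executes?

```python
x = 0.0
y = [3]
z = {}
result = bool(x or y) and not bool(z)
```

x = 0.0; y = [3]; z = {}; result = True

True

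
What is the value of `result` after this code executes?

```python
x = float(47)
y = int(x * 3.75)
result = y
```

x = 47.0; y = 176; result = 176

176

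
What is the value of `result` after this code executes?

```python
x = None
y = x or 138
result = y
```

x = None; y = 138; result = 138

138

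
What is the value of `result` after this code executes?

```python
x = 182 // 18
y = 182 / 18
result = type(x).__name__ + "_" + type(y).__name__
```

x is int; y is float; result = 'int_float'

'int_float'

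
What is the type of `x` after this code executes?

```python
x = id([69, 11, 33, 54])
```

id() returns int

int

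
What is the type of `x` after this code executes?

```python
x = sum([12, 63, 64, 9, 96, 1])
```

sum() of ints returns int

int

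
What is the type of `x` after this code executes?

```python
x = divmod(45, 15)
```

divmod() returns tuple of (quotient, remainder)

tuple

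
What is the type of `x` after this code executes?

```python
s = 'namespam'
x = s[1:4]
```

Slicing a str returns str

str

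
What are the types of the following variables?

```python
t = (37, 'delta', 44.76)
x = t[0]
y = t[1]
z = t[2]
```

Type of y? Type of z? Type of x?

tuple[1] is str; tuple[2] is float; tuple[0] is int

str, float, int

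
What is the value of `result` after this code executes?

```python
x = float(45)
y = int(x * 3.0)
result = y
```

x = 45.0; y = 135; result = 135

135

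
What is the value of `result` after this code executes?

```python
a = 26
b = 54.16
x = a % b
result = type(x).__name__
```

a is int; b is float; x is float; result = 'float'

'float'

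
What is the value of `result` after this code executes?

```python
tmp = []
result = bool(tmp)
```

tmp = []; result = False

False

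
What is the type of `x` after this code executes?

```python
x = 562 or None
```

'or' returns first truthy value

int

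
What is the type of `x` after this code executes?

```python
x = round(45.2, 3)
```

round() with decimal places returns float

float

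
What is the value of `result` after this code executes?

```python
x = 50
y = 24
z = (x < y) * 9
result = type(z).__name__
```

x is int; y is int; z is int; result = 'int'

'int'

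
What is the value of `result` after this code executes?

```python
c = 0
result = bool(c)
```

c = 0; result = False

False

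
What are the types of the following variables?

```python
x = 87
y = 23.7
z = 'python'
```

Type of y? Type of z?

y is assigned a number with a decimal point, so it is a float; z is assigned a quoted string literal, so it is a str

float, str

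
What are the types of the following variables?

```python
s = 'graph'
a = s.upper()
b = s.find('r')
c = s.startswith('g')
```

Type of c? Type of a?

startswith() returns bool; upper() returns str

bool, str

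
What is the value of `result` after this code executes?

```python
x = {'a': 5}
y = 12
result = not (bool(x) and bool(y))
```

x = {'a': 5}; y = 12; result = False

False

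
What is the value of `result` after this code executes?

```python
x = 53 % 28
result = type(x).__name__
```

x is int; result = 'int'

'int'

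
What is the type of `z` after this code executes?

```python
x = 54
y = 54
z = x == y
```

Equality comparison returns bool

bool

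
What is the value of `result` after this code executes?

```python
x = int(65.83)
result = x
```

x = 65; result = 65

65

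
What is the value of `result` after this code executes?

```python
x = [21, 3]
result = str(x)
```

x = [21, 3]; result = '[21, 3]'

'[21, 3]'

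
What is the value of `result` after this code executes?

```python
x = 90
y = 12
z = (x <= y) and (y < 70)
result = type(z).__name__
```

x is int; y is int; z is bool; result = 'bool'

'bool'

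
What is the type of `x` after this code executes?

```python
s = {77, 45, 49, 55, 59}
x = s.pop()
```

Popping from set[int] returns int

int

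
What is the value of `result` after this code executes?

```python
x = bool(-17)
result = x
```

x = True; result = True

True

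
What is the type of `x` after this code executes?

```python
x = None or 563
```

'or' with None returns the other truthy value

int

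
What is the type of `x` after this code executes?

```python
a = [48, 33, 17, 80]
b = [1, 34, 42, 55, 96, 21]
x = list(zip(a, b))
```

list(zip()) returns a list of tuples

list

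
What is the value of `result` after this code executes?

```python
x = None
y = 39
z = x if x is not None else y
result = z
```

x = None; y = 39; z = 39; result = 39

39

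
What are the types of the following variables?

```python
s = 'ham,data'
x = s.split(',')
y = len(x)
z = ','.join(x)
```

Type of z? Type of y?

str.join() returns str; len() returns int

str, int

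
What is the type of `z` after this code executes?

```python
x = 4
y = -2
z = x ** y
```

int ** negative = float

float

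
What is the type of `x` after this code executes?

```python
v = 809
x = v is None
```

'is' comparison returns bool

bool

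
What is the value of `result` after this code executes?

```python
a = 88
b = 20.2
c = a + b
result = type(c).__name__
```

a is int; b is float; c is float; result = 'float'

'float'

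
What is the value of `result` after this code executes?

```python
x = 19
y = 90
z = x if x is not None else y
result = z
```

x = 19; y = 90; z = 19; result = 19

19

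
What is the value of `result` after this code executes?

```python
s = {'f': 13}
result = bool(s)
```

s = {'f': 13}; result = True

True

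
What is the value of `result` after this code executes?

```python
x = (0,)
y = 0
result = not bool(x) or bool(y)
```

x = (0,); y = 0; result = False

False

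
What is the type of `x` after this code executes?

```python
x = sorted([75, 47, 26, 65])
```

sorted() always returns list

list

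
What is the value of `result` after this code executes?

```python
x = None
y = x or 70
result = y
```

x = None; y = 70; result = 70

70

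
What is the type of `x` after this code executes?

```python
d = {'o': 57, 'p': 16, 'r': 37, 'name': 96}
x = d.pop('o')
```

dict.pop() returns the value

int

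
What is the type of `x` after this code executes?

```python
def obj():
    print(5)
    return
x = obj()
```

Bare return returns None

NoneType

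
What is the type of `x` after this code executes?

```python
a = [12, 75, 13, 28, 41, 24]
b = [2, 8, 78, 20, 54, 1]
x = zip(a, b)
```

zip() returns a zip object

zip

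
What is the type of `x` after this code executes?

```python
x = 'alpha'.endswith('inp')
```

str.endswith() returns bool

bool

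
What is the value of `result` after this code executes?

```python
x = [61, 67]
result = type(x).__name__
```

x is list; result = 'list'

'list'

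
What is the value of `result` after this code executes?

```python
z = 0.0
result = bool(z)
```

z = 0.0; result = False

False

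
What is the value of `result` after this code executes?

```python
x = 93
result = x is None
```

x = 93; result = False

False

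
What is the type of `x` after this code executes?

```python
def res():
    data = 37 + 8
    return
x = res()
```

Bare return returns None

NoneType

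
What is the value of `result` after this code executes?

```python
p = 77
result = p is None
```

p = 77; result = False

False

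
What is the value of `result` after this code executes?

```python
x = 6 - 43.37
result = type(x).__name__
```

x is float; result = 'float'

'float'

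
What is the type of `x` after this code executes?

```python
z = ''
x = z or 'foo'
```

'or' returns first truthy value (str)

str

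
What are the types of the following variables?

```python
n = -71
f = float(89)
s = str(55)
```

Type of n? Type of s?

n is assigned a bare integer (no decimal point), so it is an int; s is assigned the result of calling str(), which returns a str

int, str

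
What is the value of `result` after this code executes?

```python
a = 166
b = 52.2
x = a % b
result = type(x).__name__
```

a is int; b is float; x is float; result = 'float'

'float'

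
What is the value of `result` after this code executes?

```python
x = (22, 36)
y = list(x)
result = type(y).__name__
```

x is tuple; y is list; result = 'list'

'list'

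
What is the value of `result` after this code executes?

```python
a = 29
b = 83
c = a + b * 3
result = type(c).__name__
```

a is int; b is int; c is int; result = 'int'

'int'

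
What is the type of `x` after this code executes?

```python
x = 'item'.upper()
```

str.upper() returns str

str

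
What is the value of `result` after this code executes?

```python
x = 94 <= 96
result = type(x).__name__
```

x is bool; result = 'bool'

'bool'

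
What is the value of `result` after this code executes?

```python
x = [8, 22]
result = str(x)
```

x = [8, 22]; result = '[8, 22]'

'[8, 22]'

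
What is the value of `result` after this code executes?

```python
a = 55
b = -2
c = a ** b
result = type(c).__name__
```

a is int; b is int; c is float; result = 'float'

'float'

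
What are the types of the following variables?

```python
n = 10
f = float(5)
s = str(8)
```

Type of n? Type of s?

n is assigned a bare integer (no decimal point), so it is an int; s is assigned the result of calling str(), which returns a str

int, str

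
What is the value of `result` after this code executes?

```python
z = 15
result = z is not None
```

z = 15; result = True

True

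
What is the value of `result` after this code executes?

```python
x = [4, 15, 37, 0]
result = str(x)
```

x = [4, 15, 37, 0]; result = '[4, 15, 37, 0]'

'[4, 15, 37, 0]'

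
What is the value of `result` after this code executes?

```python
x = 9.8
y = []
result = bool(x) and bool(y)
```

x = 9.8; y = []; result = False

False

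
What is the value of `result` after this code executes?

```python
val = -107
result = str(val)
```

val = -107; result = '-107'

'-107'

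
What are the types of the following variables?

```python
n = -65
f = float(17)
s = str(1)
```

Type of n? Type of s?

n is assigned a bare integer (no decimal point), so it is an int; s is assigned the result of calling str(), which returns a str

int, str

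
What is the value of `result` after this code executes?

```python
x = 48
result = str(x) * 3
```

x = 48; result = '484848'

'484848'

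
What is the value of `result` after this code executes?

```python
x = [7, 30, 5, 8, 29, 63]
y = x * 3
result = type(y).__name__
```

x is list; y is list; result = 'list'

'list'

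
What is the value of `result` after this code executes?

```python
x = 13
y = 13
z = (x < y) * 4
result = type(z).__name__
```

x is int; y is int; z is int; result = 'int'

'int'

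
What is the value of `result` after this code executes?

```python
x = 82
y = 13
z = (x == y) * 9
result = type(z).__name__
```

x is int; y is int; z is int; result = 'int'

'int'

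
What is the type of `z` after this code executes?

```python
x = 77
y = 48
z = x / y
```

int / int = float

float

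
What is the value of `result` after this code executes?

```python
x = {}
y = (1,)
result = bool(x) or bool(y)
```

x = {}; y = (1,); result = True

True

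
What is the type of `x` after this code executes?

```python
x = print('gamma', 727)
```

print() returns None

NoneType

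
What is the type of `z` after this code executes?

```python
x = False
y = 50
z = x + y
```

bool + int = int (bool is subclass of int)

int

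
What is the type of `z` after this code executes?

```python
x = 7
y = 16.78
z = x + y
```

int + float = float

float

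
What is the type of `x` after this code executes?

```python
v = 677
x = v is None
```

'is' comparison returns bool

bool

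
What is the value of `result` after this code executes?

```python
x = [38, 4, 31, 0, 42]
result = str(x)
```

x = [38, 4, 31, 0, 42]; result = '[38, 4, 31, 0, 42]'

'[38, 4, 31, 0, 42]'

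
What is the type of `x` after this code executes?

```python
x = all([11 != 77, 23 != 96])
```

all() returns bool

bool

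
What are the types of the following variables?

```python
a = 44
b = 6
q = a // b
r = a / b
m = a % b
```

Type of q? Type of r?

// returns int; / returns float

int, float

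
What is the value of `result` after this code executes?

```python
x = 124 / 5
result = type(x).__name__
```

x is float; result = 'float'

'float'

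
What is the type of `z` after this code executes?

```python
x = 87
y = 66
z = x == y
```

Equality comparison returns bool

bool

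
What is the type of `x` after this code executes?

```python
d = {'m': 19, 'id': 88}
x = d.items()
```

dict.items() returns dict_items view

dict_items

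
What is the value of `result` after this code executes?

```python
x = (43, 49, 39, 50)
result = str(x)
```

x = (43, 49, 39, 50); result = '(43, 49, 39, 50)'

'(43, 49, 39, 50)'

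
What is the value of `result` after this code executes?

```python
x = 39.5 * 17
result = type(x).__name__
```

x is float; result = 'float'

'float'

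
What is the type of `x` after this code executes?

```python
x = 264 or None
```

'or' returns first truthy value

int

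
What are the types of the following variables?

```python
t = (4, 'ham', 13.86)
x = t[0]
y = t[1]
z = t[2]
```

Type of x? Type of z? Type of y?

tuple[0] is int; tuple[2] is float; tuple[1] is str

int, float, str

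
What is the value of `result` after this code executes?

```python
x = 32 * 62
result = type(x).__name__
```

x is int; result = 'int'

'int'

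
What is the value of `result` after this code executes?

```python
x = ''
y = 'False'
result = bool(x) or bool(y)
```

x = ''; y = 'False'; result = True

True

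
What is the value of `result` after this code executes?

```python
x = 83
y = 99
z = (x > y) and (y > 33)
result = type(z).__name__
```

x is int; y is int; z is bool; result = 'bool'

'bool'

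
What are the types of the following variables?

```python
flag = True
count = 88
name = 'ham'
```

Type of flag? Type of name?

flag is assigned the constant True, which has type bool; name is assigned a quoted string literal, so it is a str

bool, str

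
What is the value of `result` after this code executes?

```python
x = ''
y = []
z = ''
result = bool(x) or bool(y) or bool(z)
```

x = ''; y = []; z = ''; result = False

False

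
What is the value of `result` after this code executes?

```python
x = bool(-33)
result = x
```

x = True; result = True

True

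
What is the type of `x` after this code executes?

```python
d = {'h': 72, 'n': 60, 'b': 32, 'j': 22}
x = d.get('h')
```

dict.get() returns value type when found

int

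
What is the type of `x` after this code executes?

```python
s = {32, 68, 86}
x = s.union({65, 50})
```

set.union() returns a new set

set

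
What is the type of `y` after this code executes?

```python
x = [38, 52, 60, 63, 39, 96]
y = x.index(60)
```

list.index() returns int

int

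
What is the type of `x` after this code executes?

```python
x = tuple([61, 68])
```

tuple() constructor returns tuple

tuple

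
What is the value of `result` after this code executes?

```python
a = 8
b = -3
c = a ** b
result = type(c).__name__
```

a is int; b is int; c is float; result = 'float'

'float'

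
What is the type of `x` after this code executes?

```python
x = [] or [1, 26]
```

'or' returns first truthy value (list)

list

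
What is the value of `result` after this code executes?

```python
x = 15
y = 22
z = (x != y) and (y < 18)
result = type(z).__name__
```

x is int; y is int; z is bool; result = 'bool'

'bool'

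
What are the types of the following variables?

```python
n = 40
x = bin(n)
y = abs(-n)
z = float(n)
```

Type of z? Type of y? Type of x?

float() returns float; abs() of int returns int; bin() returns str

float, int, str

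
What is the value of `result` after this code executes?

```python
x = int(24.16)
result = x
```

x = 24; result = 24

24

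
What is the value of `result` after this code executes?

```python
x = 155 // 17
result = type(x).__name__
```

x is int; result = 'int'

'int'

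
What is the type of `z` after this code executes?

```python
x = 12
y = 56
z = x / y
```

int / int = float

float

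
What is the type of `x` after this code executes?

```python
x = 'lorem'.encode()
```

str.encode() returns bytes

bytes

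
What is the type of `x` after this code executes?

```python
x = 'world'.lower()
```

str.lower() returns str

str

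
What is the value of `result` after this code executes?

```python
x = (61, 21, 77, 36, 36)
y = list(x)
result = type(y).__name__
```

x is tuple; y is list; result = 'list'

'list'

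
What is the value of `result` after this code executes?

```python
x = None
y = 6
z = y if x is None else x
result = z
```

x = None; y = 6; z = 6; result = 6

6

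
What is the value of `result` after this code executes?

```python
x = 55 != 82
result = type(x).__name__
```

x is bool; result = 'bool'

'bool'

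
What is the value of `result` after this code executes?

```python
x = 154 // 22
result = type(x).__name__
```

x is int; result = 'int'

'int'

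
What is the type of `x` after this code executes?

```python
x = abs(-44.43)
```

abs() of float returns float

float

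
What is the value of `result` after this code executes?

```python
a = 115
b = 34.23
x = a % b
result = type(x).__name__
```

a is int; b is float; x is float; result = 'float'

'float'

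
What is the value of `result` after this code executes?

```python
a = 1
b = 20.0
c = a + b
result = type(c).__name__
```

a is int; b is float; c is float; result = 'float'

'float'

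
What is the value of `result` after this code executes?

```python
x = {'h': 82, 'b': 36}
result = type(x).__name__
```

x is dict; result = 'dict'

'dict'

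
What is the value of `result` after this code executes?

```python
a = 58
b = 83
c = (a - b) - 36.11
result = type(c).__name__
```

a is int; b is int; c is float; result = 'float'

'float'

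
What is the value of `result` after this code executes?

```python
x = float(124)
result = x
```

x = 124.0; result = 124.0

124.0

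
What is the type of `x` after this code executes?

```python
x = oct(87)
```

oct() returns str representation

str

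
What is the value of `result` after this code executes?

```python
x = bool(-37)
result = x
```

x = True; result = True

True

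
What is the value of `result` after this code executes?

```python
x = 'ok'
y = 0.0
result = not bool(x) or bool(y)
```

x = 'ok'; y = 0.0; result = False

False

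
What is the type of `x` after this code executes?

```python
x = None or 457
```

'or' with None returns the other truthy value

int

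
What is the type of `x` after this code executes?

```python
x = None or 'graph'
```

'or' with None returns the other truthy value (str)

str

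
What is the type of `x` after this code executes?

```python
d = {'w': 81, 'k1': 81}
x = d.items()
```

dict.items() returns dict_items view

dict_items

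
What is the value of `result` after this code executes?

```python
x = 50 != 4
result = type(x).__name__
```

x is bool; result = 'bool'

'bool'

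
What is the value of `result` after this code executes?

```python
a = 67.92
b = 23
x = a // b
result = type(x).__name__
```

a is float; b is int; x is float; result = 'float'

'float'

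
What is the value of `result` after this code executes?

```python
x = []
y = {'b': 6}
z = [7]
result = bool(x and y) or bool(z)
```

x = []; y = {'b': 6}; z = [7]; result = True

True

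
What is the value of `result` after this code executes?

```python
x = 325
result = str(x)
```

x = 325; result = '325'

'325'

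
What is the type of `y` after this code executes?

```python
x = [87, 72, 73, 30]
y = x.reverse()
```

list.reverse() returns None

NoneType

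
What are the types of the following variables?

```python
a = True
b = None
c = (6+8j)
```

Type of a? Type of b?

a is assigned the constant True, which has type bool; b is assigned None, whose type is NoneType

bool, NoneType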